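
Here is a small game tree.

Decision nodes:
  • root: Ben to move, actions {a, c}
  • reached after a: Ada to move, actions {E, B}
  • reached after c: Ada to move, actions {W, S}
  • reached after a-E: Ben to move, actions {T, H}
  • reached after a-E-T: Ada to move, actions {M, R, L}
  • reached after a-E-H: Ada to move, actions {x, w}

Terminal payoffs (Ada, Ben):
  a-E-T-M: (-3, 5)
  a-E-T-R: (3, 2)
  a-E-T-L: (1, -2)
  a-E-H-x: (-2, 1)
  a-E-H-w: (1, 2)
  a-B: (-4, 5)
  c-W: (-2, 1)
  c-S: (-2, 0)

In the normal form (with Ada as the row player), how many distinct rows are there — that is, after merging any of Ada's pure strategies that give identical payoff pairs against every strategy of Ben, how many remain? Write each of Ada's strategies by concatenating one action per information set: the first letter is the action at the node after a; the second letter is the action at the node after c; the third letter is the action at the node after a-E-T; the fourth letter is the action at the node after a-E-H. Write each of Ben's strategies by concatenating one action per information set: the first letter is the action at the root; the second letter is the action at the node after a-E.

14

Ada has 24 pure strategies: EWMx, EWMw, EWRx, EWRw, EWLx, EWLw, ESMx, ESMw, ESRx, ESRw, ESLx, ESLw, BWMx, BWMw, BWRx, BWRw, BWLx, BWLw, BSMx, BSMw, BSRx, BSRw, BSLx, BSLw. Columns: aT, aH, cT, cH.
{EWMx} → row (-3,5) (-2,1) (-2,1) (-2,1)
{EWMw} → row (-3,5) (1,2) (-2,1) (-2,1)
{EWRx} → row (3,2) (-2,1) (-2,1) (-2,1)
{EWRw} → row (3,2) (1,2) (-2,1) (-2,1)
{EWLx} → row (1,-2) (-2,1) (-2,1) (-2,1)
{EWLw} → row (1,-2) (1,2) (-2,1) (-2,1)
{ESMx} → row (-3,5) (-2,1) (-2,0) (-2,0)
{ESMw} → row (-3,5) (1,2) (-2,0) (-2,0)
{ESRx} → row (3,2) (-2,1) (-2,0) (-2,0)
{ESRw} → row (3,2) (1,2) (-2,0) (-2,0)
{ESLx} → row (1,-2) (-2,1) (-2,0) (-2,0)
{ESLw} → row (1,-2) (1,2) (-2,0) (-2,0)
{BWMx, BWMw, BWRx, BWRw, BWLx, BWLw} → row (-4,5) (-4,5) (-2,1) (-2,1)
{BSMx, BSMw, BSRx, BSRw, BSLx, BSLw} → row (-4,5) (-4,5) (-2,0) (-2,0)
That's 14 distinct rows out of 24 strategies.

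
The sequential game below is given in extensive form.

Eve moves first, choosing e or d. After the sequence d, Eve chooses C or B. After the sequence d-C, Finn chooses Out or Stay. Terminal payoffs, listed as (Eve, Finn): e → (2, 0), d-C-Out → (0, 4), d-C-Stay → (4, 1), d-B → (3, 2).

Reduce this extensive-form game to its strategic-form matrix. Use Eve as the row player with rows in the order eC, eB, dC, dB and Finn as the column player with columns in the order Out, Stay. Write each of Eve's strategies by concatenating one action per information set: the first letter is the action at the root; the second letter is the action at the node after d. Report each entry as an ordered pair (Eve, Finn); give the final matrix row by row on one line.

          Out     Stay
  eC    (2,0)    (2,0)
  eB    (2,0)    (2,0)
  dC    (0,4)    (4,1)
  dB    (3,2)    (3,2)

eC: (2,0) (2,0) | eB: (2,0) (2,0) | dC: (0,4) (4,1) | dB: (3,2) (3,2)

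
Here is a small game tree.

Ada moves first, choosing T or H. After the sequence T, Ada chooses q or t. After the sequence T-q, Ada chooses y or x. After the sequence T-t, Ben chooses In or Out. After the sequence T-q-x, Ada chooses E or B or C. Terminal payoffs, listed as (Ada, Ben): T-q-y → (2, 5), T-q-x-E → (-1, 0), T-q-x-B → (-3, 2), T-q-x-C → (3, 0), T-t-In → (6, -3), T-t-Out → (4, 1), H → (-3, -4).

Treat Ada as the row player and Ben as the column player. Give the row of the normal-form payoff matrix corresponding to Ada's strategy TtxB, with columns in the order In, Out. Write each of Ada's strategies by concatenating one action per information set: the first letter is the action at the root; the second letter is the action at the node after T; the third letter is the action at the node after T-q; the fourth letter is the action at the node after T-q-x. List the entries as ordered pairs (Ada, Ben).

(6,-3) (4,1)

vs In: Ada plays T → Ada plays t at [T] → Ben plays In at [T-t] → (6, -3)
vs Out: Ada plays T → Ada plays t at [T] → Ben plays Out at [T-t] → (4, 1)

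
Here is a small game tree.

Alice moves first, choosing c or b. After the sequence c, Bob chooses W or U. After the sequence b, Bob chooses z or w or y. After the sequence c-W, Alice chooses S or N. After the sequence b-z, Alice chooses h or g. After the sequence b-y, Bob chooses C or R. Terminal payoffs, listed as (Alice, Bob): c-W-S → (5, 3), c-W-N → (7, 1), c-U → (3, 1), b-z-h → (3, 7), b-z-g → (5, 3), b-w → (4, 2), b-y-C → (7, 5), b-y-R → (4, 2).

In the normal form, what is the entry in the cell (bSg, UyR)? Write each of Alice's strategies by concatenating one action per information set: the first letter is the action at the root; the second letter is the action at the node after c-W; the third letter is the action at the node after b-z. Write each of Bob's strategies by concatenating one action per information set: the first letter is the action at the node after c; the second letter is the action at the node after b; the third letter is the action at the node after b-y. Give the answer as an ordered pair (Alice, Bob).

(4, 2)

Trace the play path from the root:
  Alice plays b
  Bob plays y at [b]
  Bob plays R at [b-y]
→ terminal payoff (4, 2).
(Alice's choice at the node after c-W is never reached on this path, so it doesn't affect the outcome.)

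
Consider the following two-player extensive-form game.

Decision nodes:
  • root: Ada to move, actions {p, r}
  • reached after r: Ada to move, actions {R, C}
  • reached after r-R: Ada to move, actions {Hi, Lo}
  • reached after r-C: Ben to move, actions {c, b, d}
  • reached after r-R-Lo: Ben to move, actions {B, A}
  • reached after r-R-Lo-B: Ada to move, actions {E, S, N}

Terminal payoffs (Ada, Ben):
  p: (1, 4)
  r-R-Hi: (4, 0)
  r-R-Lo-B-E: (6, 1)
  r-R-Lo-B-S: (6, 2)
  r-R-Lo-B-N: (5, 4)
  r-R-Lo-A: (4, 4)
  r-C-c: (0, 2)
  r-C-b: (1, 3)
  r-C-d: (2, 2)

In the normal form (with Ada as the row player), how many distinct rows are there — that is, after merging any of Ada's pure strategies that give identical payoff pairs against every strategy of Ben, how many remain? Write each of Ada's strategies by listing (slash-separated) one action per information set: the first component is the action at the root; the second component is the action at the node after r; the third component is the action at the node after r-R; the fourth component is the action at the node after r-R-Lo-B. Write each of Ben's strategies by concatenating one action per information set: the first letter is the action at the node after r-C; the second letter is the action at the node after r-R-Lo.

6

Ada has 24 pure strategies: p/R/Hi/E, p/R/Hi/S, p/R/Hi/N, p/R/Lo/E, p/R/Lo/S, p/R/Lo/N, p/C/Hi/E, p/C/Hi/S, p/C/Hi/N, p/C/Lo/E, p/C/Lo/S, p/C/Lo/N, r/R/Hi/E, r/R/Hi/S, r/R/Hi/N, r/R/Lo/E, r/R/Lo/S, r/R/Lo/N, r/C/Hi/E, r/C/Hi/S, r/C/Hi/N, r/C/Lo/E, r/C/Lo/S, r/C/Lo/N. Columns: cB, cA, bB, bA, dB, dA.
{p/R/Hi/E, p/R/Hi/S, p/R/Hi/N, p/R/Lo/E, p/R/Lo/S, p/R/Lo/N, p/C/Hi/E, p/C/Hi/S, p/C/Hi/N, p/C/Lo/E, p/C/Lo/S, p/C/Lo/N} → row (1,4) (1,4) (1,4) (1,4) (1,4) (1,4)
{r/R/Hi/E, r/R/Hi/S, r/R/Hi/N} → row (4,0) (4,0) (4,0) (4,0) (4,0) (4,0)
{r/R/Lo/E} → row (6,1) (4,4) (6,1) (4,4) (6,1) (4,4)
{r/R/Lo/S} → row (6,2) (4,4) (6,2) (4,4) (6,2) (4,4)
{r/R/Lo/N} → row (5,4) (4,4) (5,4) (4,4) (5,4) (4,4)
{r/C/Hi/E, r/C/Hi/S, r/C/Hi/N, r/C/Lo/E, r/C/Lo/S, r/C/Lo/N} → row (0,2) (0,2) (1,3) (1,3) (2,2) (2,2)
That's 6 distinct rows out of 24 strategies.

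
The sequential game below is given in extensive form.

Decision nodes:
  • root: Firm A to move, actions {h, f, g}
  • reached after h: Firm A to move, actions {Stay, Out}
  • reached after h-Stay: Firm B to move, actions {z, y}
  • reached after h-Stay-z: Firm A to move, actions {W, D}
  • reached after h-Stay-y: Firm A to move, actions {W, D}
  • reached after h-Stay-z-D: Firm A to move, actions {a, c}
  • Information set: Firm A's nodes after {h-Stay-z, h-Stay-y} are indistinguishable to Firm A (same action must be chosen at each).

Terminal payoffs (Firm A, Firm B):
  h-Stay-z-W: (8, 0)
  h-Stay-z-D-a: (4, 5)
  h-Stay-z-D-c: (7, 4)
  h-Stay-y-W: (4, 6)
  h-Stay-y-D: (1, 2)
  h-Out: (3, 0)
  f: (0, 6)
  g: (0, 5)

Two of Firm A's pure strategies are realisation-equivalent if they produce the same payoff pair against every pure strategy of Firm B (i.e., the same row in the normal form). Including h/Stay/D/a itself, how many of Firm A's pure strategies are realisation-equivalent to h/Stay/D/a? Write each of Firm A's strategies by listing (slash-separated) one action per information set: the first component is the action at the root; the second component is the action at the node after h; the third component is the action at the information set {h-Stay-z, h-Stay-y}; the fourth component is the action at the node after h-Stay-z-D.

1

Row for h/Stay/D/a (columns z, y): (4,5) (1,2).
Every one of Firm A's information sets is on the play path for some reply by Firm B when Firm A follows h/Stay/D/a.
Changing the action at any of them therefore changes at least one column, so only h/Stay/D/a itself gives this row.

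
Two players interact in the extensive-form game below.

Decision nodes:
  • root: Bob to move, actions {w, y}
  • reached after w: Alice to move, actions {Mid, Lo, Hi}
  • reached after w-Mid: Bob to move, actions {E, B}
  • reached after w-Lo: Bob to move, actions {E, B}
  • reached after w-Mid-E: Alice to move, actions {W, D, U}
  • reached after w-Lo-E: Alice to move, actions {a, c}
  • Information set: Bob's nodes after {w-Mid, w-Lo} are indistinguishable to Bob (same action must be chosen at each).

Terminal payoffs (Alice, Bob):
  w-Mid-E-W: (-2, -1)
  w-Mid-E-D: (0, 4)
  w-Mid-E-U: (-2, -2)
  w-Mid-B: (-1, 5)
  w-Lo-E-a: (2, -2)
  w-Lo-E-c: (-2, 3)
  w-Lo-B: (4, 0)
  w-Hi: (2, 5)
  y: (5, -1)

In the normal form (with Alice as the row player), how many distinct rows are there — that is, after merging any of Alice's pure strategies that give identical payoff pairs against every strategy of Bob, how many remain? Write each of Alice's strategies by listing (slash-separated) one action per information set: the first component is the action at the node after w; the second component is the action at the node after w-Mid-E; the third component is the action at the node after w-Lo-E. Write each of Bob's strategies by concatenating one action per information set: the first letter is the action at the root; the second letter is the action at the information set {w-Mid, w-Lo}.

Alice has 18 pure strategies: Mid/W/a, Mid/W/c, Mid/D/a, Mid/D/c, Mid/U/a, Mid/U/c, Lo/W/a, Lo/W/c, Lo/D/a, Lo/D/c, Lo/U/a, Lo/U/c, Hi/W/a, Hi/W/c, Hi/D/a, Hi/D/c, Hi/U/a, Hi/U/c. Columns: wE, wB, yE, yB.
{Mid/W/a, Mid/W/c} → row (-2,-1) (-1,5) (5,-1) (5,-1)
{Mid/D/a, Mid/D/c} → row (0,4) (-1,5) (5,-1) (5,-1)
{Mid/U/a, Mid/U/c} → row (-2,-2) (-1,5) (5,-1) (5,-1)
{Lo/W/a, Lo/D/a, Lo/U/a} → row (2,-2) (4,0) (5,-1) (5,-1)
{Lo/W/c, Lo/D/c, Lo/U/c} → row (-2,3) (4,0) (5,-1) (5,-1)
{Hi/W/a, Hi/W/c, Hi/D/a, Hi/D/c, Hi/U/a, Hi/U/c} → row (2,5) (2,5) (5,-1) (5,-1)
That's 6 distinct rows out of 18 strategies.

6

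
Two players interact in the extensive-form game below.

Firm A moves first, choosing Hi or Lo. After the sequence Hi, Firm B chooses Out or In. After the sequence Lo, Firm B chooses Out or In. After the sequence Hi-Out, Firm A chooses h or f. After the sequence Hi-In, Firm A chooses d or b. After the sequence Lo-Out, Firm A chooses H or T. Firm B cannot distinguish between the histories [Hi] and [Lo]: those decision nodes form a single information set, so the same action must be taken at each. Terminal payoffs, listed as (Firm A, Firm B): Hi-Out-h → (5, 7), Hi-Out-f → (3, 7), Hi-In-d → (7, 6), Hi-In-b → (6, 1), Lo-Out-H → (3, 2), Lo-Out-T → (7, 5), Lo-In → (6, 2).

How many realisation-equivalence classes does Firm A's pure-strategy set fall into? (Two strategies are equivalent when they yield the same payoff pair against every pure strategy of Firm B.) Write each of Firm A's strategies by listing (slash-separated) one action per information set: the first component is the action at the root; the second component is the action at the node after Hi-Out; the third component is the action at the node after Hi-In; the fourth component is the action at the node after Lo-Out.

6

Firm A has 16 pure strategies: Hi/h/d/H, Hi/h/d/T, Hi/h/b/H, Hi/h/b/T, Hi/f/d/H, Hi/f/d/T, Hi/f/b/H, Hi/f/b/T, Lo/h/d/H, Lo/h/d/T, Lo/h/b/H, Lo/h/b/T, Lo/f/d/H, Lo/f/d/T, Lo/f/b/H, Lo/f/b/T. Columns: Out, In.
{Hi/h/d/H, Hi/h/d/T} → row (5,7) (7,6)
{Hi/h/b/H, Hi/h/b/T} → row (5,7) (6,1)
{Hi/f/d/H, Hi/f/d/T} → row (3,7) (7,6)
{Hi/f/b/H, Hi/f/b/T} → row (3,7) (6,1)
{Lo/h/d/H, Lo/h/b/H, Lo/f/d/H, Lo/f/b/H} → row (3,2) (6,2)
{Lo/h/d/T, Lo/h/b/T, Lo/f/d/T, Lo/f/b/T} → row (7,5) (6,2)
That's 6 distinct rows out of 16 strategies.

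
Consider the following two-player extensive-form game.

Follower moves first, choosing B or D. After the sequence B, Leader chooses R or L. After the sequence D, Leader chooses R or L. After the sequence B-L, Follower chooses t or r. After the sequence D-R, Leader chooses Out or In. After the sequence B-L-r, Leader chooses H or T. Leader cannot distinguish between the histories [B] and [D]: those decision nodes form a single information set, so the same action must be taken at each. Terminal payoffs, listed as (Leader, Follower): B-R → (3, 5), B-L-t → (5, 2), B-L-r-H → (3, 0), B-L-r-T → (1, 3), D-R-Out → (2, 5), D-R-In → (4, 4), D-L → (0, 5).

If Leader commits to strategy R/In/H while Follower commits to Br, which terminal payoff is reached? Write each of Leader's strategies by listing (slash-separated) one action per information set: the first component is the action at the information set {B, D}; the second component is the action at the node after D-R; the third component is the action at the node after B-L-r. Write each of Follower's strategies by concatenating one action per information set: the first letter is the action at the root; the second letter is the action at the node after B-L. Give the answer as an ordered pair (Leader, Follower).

(3, 5)

Trace the play path from the root:
  Follower plays B
  Leader plays R at [B]
→ terminal payoff (3, 5).
(Leader's choice at the node after D-R is never reached on this path, so it doesn't affect the outcome.)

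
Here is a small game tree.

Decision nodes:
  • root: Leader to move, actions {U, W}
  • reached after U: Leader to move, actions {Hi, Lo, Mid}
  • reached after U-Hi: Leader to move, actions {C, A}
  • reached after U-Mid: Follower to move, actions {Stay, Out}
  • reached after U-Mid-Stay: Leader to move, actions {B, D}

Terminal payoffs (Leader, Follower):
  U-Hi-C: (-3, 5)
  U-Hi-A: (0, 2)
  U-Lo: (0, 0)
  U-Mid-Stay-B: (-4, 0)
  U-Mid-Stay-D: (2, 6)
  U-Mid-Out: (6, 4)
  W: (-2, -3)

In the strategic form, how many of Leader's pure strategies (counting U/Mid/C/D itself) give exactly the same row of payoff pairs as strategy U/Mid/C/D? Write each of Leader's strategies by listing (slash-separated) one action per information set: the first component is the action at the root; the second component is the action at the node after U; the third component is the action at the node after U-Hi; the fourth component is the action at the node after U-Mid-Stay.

2

Row for U/Mid/C/D (columns Stay, Out): (2,6) (6,4).
Under U/Mid/C/D, Leader's choice at the node after U-Hi can never be reached regardless of what Follower does, so varying those choices leaves every outcome unchanged.
Holding the reachable choices fixed and varying the unreachable one freely already gives 2 equivalent strategies.
No other strategy reproduces this row, so those 2 are the full class: U/Mid/C/D, U/Mid/A/D.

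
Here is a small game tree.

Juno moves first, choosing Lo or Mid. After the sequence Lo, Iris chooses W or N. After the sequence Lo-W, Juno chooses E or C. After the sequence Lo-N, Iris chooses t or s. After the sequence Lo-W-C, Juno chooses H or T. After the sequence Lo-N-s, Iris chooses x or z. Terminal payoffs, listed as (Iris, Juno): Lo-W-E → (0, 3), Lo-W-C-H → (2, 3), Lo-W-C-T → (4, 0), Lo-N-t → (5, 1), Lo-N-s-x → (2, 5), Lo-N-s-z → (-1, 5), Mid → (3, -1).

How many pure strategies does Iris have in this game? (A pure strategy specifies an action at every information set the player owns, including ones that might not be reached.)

Iris owns the node after Lo with actions {W, N} — two choices.
Iris owns the node after Lo-N with actions {t, s} — two choices.
Iris owns the node after Lo-N-s with actions {x, z} — two choices.
A pure strategy fixes one action at each information set independently, so the count is the product 2 × 2 × 2 = 8.

8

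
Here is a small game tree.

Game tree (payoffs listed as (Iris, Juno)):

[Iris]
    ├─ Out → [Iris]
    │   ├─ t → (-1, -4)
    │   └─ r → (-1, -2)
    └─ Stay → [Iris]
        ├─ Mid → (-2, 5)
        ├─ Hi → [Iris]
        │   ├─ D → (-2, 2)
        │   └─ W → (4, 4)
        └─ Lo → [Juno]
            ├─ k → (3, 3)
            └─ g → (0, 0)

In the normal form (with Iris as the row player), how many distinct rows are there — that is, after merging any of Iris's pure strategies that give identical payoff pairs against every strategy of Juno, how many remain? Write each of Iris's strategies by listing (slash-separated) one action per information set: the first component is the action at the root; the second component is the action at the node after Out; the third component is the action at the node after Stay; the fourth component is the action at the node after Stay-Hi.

6

Iris has 24 pure strategies: Out/t/Mid/D, Out/t/Mid/W, Out/t/Hi/D, Out/t/Hi/W, Out/t/Lo/D, Out/t/Lo/W, Out/r/Mid/D, Out/r/Mid/W, Out/r/Hi/D, Out/r/Hi/W, Out/r/Lo/D, Out/r/Lo/W, Stay/t/Mid/D, Stay/t/Mid/W, Stay/t/Hi/D, Stay/t/Hi/W, Stay/t/Lo/D, Stay/t/Lo/W, Stay/r/Mid/D, Stay/r/Mid/W, Stay/r/Hi/D, Stay/r/Hi/W, Stay/r/Lo/D, Stay/r/Lo/W. Columns: k, g.
{Out/t/Mid/D, Out/t/Mid/W, Out/t/Hi/D, Out/t/Hi/W, Out/t/Lo/D, Out/t/Lo/W} → row (-1,-4) (-1,-4)
{Out/r/Mid/D, Out/r/Mid/W, Out/r/Hi/D, Out/r/Hi/W, Out/r/Lo/D, Out/r/Lo/W} → row (-1,-2) (-1,-2)
{Stay/t/Mid/D, Stay/t/Mid/W, Stay/r/Mid/D, Stay/r/Mid/W} → row (-2,5) (-2,5)
{Stay/t/Hi/D, Stay/r/Hi/D} → row (-2,2) (-2,2)
{Stay/t/Hi/W, Stay/r/Hi/W} → row (4,4) (4,4)
{Stay/t/Lo/D, Stay/t/Lo/W, Stay/r/Lo/D, Stay/r/Lo/W} → row (3,3) (0,0)
That's 6 distinct rows out of 24 strategies.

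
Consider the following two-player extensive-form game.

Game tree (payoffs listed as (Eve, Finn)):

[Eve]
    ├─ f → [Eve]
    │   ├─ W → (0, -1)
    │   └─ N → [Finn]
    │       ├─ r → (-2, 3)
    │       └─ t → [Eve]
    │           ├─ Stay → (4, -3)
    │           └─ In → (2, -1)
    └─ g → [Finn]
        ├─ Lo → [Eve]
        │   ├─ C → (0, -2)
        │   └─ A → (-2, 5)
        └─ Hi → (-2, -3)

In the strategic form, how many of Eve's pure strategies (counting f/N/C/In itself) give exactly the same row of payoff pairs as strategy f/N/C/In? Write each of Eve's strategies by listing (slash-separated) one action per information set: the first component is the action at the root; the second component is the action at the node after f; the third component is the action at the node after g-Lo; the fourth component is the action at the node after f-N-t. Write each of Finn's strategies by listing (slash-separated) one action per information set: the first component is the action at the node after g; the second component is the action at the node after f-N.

Row for f/N/C/In (columns Lo/r, Lo/t, Hi/r, Hi/t): (-2,3) (2,-1) (-2,3) (2,-1).
Under f/N/C/In, Eve's choice at the node after g-Lo can never be reached regardless of what Finn does, so varying those choices leaves every outcome unchanged.
Holding the reachable choices fixed and varying the unreachable one freely already gives 2 equivalent strategies.
No other strategy reproduces this row, so those 2 are the full class: f/N/C/In, f/N/A/In.

2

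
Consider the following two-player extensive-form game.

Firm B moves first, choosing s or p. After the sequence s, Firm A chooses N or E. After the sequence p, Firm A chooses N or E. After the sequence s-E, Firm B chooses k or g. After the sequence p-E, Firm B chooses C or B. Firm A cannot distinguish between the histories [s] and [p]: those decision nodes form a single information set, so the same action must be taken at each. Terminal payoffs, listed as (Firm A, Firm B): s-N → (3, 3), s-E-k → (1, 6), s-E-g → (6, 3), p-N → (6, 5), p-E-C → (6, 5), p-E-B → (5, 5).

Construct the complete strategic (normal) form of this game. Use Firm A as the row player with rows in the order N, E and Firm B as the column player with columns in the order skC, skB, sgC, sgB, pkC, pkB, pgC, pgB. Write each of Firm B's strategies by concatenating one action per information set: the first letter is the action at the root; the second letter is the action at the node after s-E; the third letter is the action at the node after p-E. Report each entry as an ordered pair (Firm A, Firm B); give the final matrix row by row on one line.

Row N: skC→(3,3), skB→(3,3), sgC→(3,3), sgB→(3,3), pkC→(6,5), pkB→(6,5), pgC→(6,5), pgB→(6,5)
Row E: skC→(1,6), skB→(1,6), sgC→(6,3), sgB→(6,3), pkC→(6,5), pkB→(5,5), pgC→(6,5), pgB→(5,5)

N: (3,3) (3,3) (3,3) (3,3) (6,5) (6,5) (6,5) (6,5) | E: (1,6) (1,6) (6,3) (6,3) (6,5) (5,5) (6,5) (5,5)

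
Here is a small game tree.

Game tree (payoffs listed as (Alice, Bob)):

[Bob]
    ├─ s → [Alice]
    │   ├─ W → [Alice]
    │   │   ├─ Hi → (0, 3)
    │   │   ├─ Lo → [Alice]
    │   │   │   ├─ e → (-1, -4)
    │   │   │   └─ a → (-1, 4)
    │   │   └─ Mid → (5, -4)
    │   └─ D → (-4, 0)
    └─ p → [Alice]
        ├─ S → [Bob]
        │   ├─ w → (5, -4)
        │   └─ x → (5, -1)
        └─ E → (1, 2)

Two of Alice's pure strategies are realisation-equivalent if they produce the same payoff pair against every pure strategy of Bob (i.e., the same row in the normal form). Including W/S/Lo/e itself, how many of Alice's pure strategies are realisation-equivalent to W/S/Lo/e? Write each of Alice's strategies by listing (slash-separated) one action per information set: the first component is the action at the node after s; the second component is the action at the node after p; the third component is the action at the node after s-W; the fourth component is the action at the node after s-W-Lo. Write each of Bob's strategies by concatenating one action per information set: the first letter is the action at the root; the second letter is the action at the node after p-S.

Row for W/S/Lo/e (columns sw, sx, pw, px): (-1,-4) (-1,-4) (5,-4) (5,-1).
Every one of Alice's information sets is on the play path for some reply by Bob when Alice follows W/S/Lo/e.
Changing the action at any of them therefore changes at least one column, so only W/S/Lo/e itself gives this row.

1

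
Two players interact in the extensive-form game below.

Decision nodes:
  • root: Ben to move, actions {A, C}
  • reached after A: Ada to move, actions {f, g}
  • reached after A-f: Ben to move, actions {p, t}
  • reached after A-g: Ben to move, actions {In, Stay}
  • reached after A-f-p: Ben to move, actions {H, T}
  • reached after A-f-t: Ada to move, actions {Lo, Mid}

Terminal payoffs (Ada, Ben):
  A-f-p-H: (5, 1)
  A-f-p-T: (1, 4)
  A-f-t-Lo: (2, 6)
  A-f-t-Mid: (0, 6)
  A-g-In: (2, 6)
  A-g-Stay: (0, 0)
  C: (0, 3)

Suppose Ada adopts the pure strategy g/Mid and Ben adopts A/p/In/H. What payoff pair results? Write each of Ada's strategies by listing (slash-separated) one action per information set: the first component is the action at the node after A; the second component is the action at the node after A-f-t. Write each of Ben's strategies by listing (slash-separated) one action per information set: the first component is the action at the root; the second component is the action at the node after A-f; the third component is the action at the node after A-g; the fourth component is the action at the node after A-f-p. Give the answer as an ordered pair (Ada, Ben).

(2, 6)

Trace the play path from the root:
  Ben plays A
  Ada plays g at [A]
  Ben plays In at [A-g]
→ terminal payoff (2, 6).
(Ada's choice at the node after A-f-t is never reached on this path, so it doesn't affect the outcome.)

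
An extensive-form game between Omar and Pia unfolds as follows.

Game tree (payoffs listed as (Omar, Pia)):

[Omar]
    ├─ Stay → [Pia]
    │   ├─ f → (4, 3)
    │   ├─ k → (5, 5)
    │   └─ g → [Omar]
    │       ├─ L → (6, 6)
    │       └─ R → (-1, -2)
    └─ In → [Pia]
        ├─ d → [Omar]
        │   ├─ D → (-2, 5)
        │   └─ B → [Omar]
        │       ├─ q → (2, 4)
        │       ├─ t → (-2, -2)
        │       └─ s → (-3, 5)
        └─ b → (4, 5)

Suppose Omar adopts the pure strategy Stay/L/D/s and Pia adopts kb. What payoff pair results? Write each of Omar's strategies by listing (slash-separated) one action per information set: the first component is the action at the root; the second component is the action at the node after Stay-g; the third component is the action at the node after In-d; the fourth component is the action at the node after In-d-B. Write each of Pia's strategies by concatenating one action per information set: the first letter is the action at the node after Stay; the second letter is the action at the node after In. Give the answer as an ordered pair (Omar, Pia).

(5, 5)

Trace the play path from the root:
  Omar plays Stay
  Pia plays k at [Stay]
→ terminal payoff (5, 5).
(Omar's choice at the node after Stay-g is never reached on this path, so it doesn't affect the outcome.)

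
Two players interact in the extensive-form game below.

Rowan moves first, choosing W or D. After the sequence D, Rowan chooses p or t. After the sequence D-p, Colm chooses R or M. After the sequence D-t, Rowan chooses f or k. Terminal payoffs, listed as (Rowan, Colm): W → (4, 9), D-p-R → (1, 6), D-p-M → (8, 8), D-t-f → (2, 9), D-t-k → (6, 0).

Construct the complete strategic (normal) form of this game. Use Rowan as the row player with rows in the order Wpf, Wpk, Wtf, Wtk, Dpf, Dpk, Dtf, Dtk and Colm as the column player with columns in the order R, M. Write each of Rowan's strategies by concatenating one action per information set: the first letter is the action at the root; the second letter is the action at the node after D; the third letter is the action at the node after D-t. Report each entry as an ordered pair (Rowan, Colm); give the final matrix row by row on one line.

Wpf: (4,9) (4,9) | Wpk: (4,9) (4,9) | Wtf: (4,9) (4,9) | Wtk: (4,9) (4,9) | Dpf: (1,6) (8,8) | Dpk: (1,6) (8,8) | Dtf: (2,9) (2,9) | Dtk: (6,0) (6,0)

            R        M
 Wpf    (4,9)    (4,9)
 Wpk    (4,9)    (4,9)
 Wtf    (4,9)    (4,9)
 Wtk    (4,9)    (4,9)
 Dpf    (1,6)    (8,8)
 Dpk    (1,6)    (8,8)
 Dtf    (2,9)    (2,9)
 Dtk    (6,0)    (6,0)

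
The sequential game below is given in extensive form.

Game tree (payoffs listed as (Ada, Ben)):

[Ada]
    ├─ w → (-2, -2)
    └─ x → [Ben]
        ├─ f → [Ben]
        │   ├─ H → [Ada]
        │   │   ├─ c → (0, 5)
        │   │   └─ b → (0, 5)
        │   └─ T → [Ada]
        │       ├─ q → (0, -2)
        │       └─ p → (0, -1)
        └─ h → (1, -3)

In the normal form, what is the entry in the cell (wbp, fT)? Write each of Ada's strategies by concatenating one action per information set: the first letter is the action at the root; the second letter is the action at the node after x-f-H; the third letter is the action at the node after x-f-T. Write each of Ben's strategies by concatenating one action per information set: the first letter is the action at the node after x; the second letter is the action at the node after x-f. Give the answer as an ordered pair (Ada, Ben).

(-2, -2)

Trace the play path from the root:
  Ada plays w
→ terminal payoff (-2, -2).
(Ada's choice at the node after x-f-H is never reached on this path, so it doesn't affect the outcome.)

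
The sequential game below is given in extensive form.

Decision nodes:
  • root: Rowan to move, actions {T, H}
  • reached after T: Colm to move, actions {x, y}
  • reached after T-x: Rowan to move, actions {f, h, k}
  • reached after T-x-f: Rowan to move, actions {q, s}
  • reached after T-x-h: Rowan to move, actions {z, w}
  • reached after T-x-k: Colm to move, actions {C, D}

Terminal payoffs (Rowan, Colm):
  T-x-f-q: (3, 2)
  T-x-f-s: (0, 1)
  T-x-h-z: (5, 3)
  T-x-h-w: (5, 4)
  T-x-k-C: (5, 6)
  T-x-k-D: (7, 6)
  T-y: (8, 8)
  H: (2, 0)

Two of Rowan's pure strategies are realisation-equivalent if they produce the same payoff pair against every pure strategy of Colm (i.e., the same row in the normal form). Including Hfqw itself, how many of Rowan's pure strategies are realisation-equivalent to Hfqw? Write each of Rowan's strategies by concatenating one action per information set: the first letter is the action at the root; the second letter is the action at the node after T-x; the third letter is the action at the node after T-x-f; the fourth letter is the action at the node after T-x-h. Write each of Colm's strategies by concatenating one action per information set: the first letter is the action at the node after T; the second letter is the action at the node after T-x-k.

12

Row for Hfqw (columns xC, xD, yC, yD): (2,0) (2,0) (2,0) (2,0).
Under Hfqw, Rowan's choice at the node after T-x and at the node after T-x-f and at the node after T-x-h can never be reached regardless of what Colm does, so varying those choices leaves every outcome unchanged.
Holding the reachable choices fixed and varying the unreachable ones freely already gives 3 × 2 × 2 = 12 equivalent strategies.
No other strategy reproduces this row, so those 12 are the full class: Hfqz, Hfqw, Hfsz, Hfsw, Hhqz, Hhqw, Hhsz, Hhsw, Hkqz, Hkqw, Hksz, Hksw.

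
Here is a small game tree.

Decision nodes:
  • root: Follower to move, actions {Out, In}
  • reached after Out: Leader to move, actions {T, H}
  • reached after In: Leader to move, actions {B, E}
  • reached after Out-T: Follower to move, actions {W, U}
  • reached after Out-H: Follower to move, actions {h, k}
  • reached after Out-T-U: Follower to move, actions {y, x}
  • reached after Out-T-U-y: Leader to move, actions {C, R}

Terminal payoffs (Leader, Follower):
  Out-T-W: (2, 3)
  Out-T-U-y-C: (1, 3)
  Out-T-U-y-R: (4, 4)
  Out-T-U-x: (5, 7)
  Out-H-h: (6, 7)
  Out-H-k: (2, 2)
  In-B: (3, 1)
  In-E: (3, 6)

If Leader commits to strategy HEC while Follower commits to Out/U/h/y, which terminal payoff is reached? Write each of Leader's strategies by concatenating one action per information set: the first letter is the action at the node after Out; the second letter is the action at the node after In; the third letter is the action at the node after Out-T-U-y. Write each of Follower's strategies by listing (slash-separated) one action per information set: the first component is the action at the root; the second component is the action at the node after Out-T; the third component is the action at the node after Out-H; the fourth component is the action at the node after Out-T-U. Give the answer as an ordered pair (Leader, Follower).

Trace the play path from the root:
  Follower plays Out
  Leader plays H at [Out]
  Follower plays h at [Out-H]
→ terminal payoff (6, 7).
(Leader's choice at the node after In is never reached on this path, so it doesn't affect the outcome.)

(6, 7)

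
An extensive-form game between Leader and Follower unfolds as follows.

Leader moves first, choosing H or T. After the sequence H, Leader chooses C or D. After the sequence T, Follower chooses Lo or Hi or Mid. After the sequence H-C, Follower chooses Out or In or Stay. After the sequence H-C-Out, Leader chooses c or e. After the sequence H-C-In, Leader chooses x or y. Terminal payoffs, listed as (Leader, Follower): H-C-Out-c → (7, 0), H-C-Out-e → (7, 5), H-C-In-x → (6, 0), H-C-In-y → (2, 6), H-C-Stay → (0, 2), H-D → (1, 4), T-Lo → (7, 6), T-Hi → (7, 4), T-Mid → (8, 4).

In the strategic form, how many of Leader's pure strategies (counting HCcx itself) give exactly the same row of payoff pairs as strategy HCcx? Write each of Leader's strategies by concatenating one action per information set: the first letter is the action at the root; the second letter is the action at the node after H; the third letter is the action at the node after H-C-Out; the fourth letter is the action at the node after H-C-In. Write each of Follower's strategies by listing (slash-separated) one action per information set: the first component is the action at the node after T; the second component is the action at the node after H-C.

1

Row for HCcx (columns Lo/Out, Lo/In, Lo/Stay, Hi/Out, Hi/In, Hi/Stay, Mid/Out, Mid/In, Mid/Stay): (7,0) (6,0) (0,2) (7,0) (6,0) (0,2) (7,0) (6,0) (0,2).
Every one of Leader's information sets is on the play path for some reply by Follower when Leader follows HCcx.
Changing the action at any of them therefore changes at least one column, so only HCcx itself gives this row.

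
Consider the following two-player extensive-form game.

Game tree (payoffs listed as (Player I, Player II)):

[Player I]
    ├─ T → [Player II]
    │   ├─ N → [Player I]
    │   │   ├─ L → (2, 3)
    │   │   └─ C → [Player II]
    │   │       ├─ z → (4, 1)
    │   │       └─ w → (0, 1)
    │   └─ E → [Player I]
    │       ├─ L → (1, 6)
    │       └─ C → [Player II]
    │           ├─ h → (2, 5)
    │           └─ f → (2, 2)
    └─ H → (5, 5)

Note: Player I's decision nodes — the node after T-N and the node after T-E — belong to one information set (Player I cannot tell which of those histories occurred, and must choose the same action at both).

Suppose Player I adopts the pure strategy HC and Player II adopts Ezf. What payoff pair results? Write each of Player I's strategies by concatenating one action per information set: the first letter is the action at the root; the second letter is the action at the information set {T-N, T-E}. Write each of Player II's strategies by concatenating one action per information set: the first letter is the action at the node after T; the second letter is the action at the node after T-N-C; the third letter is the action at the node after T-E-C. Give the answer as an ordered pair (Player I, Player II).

Trace the play path from the root:
  Player I plays H
→ terminal payoff (5, 5).
(Player I's choice at the information set {T-N, T-E} is never reached on this path, so it doesn't affect the outcome.)

(5, 5)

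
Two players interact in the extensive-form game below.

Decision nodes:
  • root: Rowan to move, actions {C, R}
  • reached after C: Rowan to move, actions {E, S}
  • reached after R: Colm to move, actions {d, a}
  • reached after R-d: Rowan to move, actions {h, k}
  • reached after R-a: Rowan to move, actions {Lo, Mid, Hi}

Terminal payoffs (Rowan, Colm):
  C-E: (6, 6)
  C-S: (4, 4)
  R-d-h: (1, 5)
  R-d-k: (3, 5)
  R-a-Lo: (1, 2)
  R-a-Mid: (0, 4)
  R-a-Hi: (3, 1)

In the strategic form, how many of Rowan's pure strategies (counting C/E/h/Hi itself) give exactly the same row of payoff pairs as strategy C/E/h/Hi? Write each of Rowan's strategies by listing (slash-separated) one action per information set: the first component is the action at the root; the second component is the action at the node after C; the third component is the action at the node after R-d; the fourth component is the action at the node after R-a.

6

Row for C/E/h/Hi (columns d, a): (6,6) (6,6).
Under C/E/h/Hi, Rowan's choice at the node after R-d and at the node after R-a can never be reached regardless of what Colm does, so varying those choices leaves every outcome unchanged.
Holding the reachable choices fixed and varying the unreachable ones freely already gives 2 × 3 = 6 equivalent strategies.
No other strategy reproduces this row, so those 6 are the full class: C/E/h/Lo, C/E/h/Mid, C/E/h/Hi, C/E/k/Lo, C/E/k/Mid, C/E/k/Hi.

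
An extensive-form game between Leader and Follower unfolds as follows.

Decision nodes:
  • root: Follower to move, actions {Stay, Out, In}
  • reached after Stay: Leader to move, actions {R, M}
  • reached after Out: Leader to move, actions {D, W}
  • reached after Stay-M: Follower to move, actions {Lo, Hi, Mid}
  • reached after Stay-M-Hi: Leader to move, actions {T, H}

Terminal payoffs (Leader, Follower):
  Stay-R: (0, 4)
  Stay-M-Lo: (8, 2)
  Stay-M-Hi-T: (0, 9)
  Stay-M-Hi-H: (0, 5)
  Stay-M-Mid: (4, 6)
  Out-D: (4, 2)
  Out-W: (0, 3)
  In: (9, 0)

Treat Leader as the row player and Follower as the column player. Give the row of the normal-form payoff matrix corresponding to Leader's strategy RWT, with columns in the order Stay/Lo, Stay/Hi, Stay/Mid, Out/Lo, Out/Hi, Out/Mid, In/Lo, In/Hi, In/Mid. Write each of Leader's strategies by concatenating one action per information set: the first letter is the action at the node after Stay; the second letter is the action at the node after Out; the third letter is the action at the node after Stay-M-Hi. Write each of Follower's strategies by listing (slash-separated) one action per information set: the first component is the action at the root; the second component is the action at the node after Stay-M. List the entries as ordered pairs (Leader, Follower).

(0,4) (0,4) (0,4) (0,3) (0,3) (0,3) (9,0) (9,0) (9,0)

vs Stay/Lo: Follower plays Stay → Leader plays R at [Stay] → (0, 4)
vs Stay/Hi: Follower plays Stay → Leader plays R at [Stay] → (0, 4)
vs Stay/Mid: Follower plays Stay → Leader plays R at [Stay] → (0, 4)
vs Out/Lo: Follower plays Out → Leader plays W at [Out] → (0, 3)
vs Out/Hi: Follower plays Out → Leader plays W at [Out] → (0, 3)
vs Out/Mid: Follower plays Out → Leader plays W at [Out] → (0, 3)
vs In/Lo: Follower plays In → (9, 0)
vs In/Hi: Follower plays In → (9, 0)
vs In/Mid: Follower plays In → (9, 0)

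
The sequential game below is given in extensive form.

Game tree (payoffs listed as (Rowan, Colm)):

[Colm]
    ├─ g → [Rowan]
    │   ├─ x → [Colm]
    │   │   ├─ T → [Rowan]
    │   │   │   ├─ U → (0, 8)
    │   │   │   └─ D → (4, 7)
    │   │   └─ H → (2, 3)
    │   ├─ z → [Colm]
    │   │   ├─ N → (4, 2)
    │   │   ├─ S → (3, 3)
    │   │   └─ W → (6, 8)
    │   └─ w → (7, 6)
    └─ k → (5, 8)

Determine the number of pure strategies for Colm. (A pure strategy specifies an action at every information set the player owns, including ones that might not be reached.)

Colm owns the root with actions {g, k} — two choices.
Colm owns the node after g-x with actions {T, H} — two choices.
Colm owns the node after g-z with actions {N, S, W} — three choices.
A pure strategy fixes one action at each information set independently, so the count is the product 2 × 2 × 3 = 12.
(For reference, Rowan has 6 pure strategies, giving a 12×6 normal-form matrix.)

12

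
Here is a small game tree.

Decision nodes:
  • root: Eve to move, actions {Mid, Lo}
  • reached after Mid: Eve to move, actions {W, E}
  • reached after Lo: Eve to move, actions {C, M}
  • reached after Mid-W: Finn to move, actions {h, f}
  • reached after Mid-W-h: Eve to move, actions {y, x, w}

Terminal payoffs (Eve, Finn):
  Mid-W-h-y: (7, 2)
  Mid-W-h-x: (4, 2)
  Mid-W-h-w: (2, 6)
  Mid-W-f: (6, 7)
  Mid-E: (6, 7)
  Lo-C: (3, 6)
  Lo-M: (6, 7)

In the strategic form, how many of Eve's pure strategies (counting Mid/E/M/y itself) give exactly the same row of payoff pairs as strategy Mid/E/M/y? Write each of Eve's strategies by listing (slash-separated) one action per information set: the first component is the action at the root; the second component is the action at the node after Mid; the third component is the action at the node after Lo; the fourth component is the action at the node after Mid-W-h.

12

Row for Mid/E/M/y (columns h, f): (6,7) (6,7).
Under Mid/E/M/y, Eve's choice at the node after Lo and at the node after Mid-W-h can never be reached regardless of what Finn does, so varying those choices leaves every outcome unchanged.
Holding the reachable choices fixed and varying the unreachable ones freely already gives 2 × 3 = 6 equivalent strategies.
Checking the remaining rows, Lo/W/M/y, Lo/W/M/x, Lo/W/M/w, Lo/E/M/y, Lo/E/M/x, Lo/E/M/w also happen to give the same payoffs in every column, bringing the total to 12: Mid/E/C/y, Mid/E/C/x, Mid/E/C/w, Mid/E/M/y, Mid/E/M/x, Mid/E/M/w, Lo/W/M/y, Lo/W/M/x, Lo/W/M/w, Lo/E/M/y, Lo/E/M/x, Lo/E/M/w.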